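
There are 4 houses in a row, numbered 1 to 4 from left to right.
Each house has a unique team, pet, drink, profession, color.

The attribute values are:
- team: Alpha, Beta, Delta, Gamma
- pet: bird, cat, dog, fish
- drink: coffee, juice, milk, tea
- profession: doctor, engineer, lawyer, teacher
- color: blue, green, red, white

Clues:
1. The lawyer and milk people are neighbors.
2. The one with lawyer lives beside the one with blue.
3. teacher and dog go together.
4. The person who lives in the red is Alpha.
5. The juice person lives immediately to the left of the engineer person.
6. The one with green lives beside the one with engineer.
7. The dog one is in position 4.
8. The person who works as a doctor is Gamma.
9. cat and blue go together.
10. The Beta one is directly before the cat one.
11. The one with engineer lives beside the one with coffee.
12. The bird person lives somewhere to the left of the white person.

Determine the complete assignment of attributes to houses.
Solution:

House | Team | Pet | Drink | Profession | Color
-----------------------------------------------
  1   | Beta | bird | juice | lawyer | green
  2   | Delta | cat | milk | engineer | blue
  3   | Gamma | fish | coffee | doctor | white
  4   | Alpha | dog | tea | teacher | red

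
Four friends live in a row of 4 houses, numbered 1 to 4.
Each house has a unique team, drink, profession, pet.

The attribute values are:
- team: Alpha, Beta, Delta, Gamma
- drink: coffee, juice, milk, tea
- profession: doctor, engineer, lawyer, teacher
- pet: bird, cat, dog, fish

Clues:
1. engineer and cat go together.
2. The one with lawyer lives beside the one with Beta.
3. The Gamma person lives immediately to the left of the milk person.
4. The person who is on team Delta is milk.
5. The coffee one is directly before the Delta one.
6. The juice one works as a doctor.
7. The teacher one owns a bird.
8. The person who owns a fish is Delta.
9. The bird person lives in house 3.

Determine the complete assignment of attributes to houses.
Solution:

House | Team | Drink | Profession | Pet
---------------------------------------
  1   | Gamma | coffee | engineer | cat
  2   | Delta | milk | lawyer | fish
  3   | Beta | tea | teacher | bird
  4   | Alpha | juice | doctor | dog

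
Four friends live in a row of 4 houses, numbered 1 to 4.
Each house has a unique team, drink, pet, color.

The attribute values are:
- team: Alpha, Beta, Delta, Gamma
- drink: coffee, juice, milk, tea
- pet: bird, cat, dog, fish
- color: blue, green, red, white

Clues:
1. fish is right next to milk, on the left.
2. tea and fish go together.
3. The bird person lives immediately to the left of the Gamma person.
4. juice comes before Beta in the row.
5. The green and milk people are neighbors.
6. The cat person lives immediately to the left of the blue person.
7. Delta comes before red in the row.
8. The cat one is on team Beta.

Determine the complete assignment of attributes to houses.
Solution:

House | Team | Drink | Pet | Color
----------------------------------
  1   | Delta | juice | bird | white
  2   | Gamma | tea | fish | green
  3   | Beta | milk | cat | red
  4   | Alpha | coffee | dog | blue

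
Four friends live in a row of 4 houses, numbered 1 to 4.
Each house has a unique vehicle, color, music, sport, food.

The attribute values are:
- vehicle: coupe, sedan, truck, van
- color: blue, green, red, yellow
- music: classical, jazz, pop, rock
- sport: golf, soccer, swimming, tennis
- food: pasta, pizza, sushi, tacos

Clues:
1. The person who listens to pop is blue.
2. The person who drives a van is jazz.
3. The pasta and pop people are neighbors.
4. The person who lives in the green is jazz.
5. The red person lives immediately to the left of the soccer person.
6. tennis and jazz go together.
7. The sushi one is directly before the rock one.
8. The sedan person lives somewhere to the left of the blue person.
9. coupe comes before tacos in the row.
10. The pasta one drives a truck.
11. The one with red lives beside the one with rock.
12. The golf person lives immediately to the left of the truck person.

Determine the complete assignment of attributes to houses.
Solution:

House | Vehicle | Color | Music | Sport | Food
----------------------------------------------
  1   | sedan | red | classical | golf | sushi
  2   | truck | yellow | rock | soccer | pasta
  3   | coupe | blue | pop | swimming | pizza
  4   | van | green | jazz | tennis | tacos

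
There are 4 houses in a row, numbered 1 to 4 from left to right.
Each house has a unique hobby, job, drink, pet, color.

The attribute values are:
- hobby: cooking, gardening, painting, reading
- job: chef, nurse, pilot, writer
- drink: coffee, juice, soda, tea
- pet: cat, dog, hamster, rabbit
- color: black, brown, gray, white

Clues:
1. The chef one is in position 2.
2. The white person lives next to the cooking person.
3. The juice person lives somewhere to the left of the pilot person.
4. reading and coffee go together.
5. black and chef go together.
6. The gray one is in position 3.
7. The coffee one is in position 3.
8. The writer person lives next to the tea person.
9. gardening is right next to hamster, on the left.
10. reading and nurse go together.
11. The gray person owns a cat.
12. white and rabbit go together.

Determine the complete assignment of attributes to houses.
Solution:

House | Hobby | Job | Drink | Pet | Color
-----------------------------------------
  1   | gardening | writer | juice | rabbit | white
  2   | cooking | chef | tea | hamster | black
  3   | reading | nurse | coffee | cat | gray
  4   | painting | pilot | soda | dog | brown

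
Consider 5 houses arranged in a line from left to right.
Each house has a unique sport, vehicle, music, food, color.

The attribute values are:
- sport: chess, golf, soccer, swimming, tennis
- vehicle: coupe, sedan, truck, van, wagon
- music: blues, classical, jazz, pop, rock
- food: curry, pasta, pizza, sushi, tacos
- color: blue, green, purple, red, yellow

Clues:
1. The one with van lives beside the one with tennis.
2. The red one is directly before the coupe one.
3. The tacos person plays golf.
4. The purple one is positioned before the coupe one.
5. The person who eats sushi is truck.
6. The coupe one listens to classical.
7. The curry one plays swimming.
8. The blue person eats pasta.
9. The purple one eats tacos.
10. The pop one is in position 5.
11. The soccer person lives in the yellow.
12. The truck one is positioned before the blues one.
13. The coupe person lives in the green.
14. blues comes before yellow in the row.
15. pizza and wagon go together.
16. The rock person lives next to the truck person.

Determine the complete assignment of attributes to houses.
Solution:

House | Sport | Vehicle | Music | Food | Color
----------------------------------------------
  1   | golf | van | rock | tacos | purple
  2   | tennis | truck | jazz | sushi | red
  3   | swimming | coupe | classical | curry | green
  4   | chess | sedan | blues | pasta | blue
  5   | soccer | wagon | pop | pizza | yellow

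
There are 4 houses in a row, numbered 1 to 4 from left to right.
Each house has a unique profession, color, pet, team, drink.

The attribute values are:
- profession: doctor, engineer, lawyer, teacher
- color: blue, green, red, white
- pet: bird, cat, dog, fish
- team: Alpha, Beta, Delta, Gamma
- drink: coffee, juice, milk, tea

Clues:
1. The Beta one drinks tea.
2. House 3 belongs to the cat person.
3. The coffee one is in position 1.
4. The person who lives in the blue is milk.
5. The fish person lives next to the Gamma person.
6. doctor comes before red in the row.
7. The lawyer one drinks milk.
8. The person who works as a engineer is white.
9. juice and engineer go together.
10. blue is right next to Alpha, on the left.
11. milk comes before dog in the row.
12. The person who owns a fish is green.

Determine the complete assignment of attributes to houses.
Solution:

House | Profession | Color | Pet | Team | Drink
-----------------------------------------------
  1   | doctor | green | fish | Delta | coffee
  2   | lawyer | blue | bird | Gamma | milk
  3   | engineer | white | cat | Alpha | juice
  4   | teacher | red | dog | Beta | tea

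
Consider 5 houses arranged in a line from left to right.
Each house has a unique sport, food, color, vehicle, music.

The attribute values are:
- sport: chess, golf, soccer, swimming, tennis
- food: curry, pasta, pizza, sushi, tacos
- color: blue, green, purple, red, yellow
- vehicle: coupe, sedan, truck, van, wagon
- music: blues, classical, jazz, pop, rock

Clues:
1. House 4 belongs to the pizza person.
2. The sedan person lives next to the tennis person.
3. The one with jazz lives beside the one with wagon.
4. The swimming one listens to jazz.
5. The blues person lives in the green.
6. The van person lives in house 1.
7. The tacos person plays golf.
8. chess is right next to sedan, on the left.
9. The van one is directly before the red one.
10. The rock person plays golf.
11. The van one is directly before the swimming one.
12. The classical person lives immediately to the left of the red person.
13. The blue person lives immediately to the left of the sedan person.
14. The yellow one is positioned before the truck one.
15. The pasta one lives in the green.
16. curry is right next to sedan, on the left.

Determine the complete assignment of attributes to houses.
Solution:

House | Sport | Food | Color | Vehicle | Music
----------------------------------------------
  1   | chess | curry | blue | van | classical
  2   | swimming | sushi | red | sedan | jazz
  3   | tennis | pasta | green | wagon | blues
  4   | soccer | pizza | yellow | coupe | pop
  5   | golf | tacos | purple | truck | rock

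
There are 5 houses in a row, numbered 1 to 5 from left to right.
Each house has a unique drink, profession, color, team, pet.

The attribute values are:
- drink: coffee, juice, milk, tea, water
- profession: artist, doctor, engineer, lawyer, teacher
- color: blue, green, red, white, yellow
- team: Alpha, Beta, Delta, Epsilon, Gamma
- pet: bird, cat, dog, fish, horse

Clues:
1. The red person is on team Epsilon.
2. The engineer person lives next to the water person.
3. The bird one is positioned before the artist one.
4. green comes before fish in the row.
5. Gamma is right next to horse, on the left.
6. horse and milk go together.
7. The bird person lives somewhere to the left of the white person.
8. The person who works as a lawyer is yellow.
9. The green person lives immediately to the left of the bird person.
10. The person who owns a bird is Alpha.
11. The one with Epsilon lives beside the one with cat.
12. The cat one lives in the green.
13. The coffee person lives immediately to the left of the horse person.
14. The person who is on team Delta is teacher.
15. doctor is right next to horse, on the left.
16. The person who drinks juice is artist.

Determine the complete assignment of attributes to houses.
Solution:

House | Drink | Profession | Color | Team | Pet
-----------------------------------------------
  1   | coffee | doctor | blue | Gamma | dog
  2   | milk | engineer | red | Epsilon | horse
  3   | water | teacher | green | Delta | cat
  4   | tea | lawyer | yellow | Alpha | bird
  5   | juice | artist | white | Beta | fish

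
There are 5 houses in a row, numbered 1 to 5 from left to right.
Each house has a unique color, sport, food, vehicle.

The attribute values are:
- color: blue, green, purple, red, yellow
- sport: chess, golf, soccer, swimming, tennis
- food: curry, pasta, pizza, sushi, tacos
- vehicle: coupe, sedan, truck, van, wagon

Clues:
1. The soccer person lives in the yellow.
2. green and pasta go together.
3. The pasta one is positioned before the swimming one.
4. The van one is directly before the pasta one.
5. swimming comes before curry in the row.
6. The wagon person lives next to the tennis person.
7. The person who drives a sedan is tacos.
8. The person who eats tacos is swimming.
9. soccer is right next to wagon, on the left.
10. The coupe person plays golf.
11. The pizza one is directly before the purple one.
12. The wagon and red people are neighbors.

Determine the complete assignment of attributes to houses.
Solution:

House | Color | Sport | Food | Vehicle
--------------------------------------
  1   | yellow | soccer | sushi | van
  2   | green | chess | pasta | wagon
  3   | red | tennis | pizza | truck
  4   | purple | swimming | tacos | sedan
  5   | blue | golf | curry | coupe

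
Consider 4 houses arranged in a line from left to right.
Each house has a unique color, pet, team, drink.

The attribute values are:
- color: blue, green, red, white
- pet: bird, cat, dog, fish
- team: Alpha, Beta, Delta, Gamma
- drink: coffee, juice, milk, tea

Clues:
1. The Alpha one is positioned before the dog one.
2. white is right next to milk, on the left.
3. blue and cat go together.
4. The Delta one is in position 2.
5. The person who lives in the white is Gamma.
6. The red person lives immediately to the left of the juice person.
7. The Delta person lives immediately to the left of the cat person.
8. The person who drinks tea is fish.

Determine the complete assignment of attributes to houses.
Solution:

House | Color | Pet | Team | Drink
----------------------------------
  1   | white | fish | Gamma | tea
  2   | red | bird | Delta | milk
  3   | blue | cat | Alpha | juice
  4   | green | dog | Beta | coffee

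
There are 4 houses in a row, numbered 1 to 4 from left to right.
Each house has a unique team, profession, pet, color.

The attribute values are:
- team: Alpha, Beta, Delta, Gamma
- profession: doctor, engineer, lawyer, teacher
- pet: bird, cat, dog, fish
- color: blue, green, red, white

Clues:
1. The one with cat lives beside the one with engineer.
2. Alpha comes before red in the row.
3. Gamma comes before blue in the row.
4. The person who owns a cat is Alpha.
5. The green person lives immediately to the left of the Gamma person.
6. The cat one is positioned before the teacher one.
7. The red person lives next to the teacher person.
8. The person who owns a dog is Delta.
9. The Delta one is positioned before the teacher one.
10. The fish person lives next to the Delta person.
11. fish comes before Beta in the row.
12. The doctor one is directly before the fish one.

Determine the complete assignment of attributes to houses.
Solution:

House | Team | Profession | Pet | Color
---------------------------------------
  1   | Alpha | doctor | cat | green
  2   | Gamma | engineer | fish | white
  3   | Delta | lawyer | dog | red
  4   | Beta | teacher | bird | blue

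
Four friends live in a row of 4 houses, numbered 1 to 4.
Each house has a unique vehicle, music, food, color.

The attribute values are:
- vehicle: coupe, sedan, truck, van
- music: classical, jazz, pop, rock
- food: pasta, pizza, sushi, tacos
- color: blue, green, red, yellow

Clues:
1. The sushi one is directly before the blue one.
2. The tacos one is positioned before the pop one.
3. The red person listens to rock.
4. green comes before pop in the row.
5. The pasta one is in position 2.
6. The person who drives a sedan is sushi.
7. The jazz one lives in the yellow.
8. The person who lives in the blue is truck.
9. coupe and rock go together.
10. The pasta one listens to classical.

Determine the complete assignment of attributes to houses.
Solution:

House | Vehicle | Music | Food | Color
--------------------------------------
  1   | coupe | rock | tacos | red
  2   | van | classical | pasta | green
  3   | sedan | jazz | sushi | yellow
  4   | truck | pop | pizza | blue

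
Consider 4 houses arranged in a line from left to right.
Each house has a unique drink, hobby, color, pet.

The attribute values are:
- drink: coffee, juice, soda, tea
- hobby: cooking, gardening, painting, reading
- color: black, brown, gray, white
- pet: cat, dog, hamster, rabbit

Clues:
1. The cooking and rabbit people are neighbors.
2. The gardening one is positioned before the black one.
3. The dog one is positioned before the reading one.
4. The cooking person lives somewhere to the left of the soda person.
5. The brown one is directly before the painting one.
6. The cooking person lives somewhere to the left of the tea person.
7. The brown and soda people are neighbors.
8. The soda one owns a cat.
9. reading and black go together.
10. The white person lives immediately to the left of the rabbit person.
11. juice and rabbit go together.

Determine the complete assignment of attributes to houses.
Solution:

House | Drink | Hobby | Color | Pet
-----------------------------------
  1   | coffee | cooking | white | dog
  2   | juice | gardening | brown | rabbit
  3   | soda | painting | gray | cat
  4   | tea | reading | black | hamster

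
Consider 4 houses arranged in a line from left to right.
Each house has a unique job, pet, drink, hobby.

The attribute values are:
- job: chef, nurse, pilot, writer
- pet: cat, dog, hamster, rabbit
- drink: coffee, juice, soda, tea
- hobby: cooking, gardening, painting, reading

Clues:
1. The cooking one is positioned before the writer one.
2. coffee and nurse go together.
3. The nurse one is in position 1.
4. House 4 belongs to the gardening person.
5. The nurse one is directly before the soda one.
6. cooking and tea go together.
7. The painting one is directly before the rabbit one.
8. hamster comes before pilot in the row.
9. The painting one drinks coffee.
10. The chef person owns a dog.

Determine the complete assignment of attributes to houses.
Solution:

House | Job | Pet | Drink | Hobby
---------------------------------
  1   | nurse | hamster | coffee | painting
  2   | pilot | rabbit | soda | reading
  3   | chef | dog | tea | cooking
  4   | writer | cat | juice | gardening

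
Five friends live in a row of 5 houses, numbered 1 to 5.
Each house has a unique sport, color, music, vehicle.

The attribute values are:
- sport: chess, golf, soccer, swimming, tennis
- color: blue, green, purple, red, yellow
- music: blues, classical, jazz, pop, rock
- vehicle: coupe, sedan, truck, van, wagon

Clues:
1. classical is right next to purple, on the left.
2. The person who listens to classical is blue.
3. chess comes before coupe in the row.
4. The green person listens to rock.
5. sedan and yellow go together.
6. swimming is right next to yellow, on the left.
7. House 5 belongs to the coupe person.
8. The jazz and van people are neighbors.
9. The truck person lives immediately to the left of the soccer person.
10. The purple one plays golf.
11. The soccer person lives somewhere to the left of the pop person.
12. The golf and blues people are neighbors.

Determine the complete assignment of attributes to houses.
Solution:

House | Sport | Color | Music | Vehicle
---------------------------------------
  1   | swimming | green | rock | truck
  2   | soccer | yellow | jazz | sedan
  3   | chess | blue | classical | van
  4   | golf | purple | pop | wagon
  5   | tennis | red | blues | coupe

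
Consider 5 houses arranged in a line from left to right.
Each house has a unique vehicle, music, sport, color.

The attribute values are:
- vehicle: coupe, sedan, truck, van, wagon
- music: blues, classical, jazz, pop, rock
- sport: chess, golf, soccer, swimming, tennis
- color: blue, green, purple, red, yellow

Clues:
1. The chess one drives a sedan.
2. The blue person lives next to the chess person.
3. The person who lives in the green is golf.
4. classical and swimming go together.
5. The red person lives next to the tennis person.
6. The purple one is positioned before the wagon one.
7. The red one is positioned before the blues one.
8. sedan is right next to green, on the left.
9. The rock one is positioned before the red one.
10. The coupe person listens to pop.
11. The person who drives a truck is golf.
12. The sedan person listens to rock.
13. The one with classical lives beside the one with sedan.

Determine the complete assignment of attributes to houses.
Solution:

House | Vehicle | Music | Sport | Color
---------------------------------------
  1   | van | classical | swimming | blue
  2   | sedan | rock | chess | purple
  3   | truck | jazz | golf | green
  4   | coupe | pop | soccer | red
  5   | wagon | blues | tennis | yellow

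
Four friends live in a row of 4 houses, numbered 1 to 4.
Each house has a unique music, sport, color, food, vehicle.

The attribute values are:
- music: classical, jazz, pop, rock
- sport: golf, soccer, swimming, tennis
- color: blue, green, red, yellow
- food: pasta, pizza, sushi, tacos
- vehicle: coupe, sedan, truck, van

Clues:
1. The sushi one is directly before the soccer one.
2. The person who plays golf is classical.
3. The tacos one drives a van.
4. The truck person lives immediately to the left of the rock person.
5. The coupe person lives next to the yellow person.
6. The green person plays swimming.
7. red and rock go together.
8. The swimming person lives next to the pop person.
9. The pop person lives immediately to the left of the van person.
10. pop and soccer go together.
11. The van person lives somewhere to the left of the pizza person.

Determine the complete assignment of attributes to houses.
Solution:

House | Music | Sport | Color | Food | Vehicle
----------------------------------------------
  1   | jazz | swimming | green | sushi | coupe
  2   | pop | soccer | yellow | pasta | truck
  3   | rock | tennis | red | tacos | van
  4   | classical | golf | blue | pizza | sedan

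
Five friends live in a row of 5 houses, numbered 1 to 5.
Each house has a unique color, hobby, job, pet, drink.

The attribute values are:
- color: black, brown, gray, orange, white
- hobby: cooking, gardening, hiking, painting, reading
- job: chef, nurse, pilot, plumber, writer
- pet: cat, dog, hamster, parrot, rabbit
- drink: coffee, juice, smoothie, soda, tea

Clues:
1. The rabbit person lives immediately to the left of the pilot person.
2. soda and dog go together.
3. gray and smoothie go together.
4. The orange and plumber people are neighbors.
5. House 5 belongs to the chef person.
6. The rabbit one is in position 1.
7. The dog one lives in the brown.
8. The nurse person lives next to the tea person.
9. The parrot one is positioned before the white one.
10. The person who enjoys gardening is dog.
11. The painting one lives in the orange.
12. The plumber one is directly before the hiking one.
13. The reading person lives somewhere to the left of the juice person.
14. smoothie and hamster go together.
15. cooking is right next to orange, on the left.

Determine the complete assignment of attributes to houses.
Solution:

House | Color | Hobby | Job | Pet | Drink
-----------------------------------------
  1   | black | cooking | nurse | rabbit | coffee
  2   | orange | painting | pilot | parrot | tea
  3   | gray | reading | plumber | hamster | smoothie
  4   | white | hiking | writer | cat | juice
  5   | brown | gardening | chef | dog | soda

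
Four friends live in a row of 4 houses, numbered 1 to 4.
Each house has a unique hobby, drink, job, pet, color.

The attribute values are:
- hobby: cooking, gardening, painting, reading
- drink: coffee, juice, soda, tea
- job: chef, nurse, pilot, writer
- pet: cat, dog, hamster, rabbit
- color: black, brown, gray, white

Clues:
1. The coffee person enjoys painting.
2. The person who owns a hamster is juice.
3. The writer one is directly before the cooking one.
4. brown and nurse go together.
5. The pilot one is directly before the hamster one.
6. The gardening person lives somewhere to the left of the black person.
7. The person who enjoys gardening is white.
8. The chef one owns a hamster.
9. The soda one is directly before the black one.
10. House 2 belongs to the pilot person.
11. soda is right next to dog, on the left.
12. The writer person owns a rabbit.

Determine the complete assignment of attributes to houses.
Solution:

House | Hobby | Drink | Job | Pet | Color
-----------------------------------------
  1   | gardening | soda | writer | rabbit | white
  2   | cooking | tea | pilot | dog | black
  3   | reading | juice | chef | hamster | gray
  4   | painting | coffee | nurse | cat | brown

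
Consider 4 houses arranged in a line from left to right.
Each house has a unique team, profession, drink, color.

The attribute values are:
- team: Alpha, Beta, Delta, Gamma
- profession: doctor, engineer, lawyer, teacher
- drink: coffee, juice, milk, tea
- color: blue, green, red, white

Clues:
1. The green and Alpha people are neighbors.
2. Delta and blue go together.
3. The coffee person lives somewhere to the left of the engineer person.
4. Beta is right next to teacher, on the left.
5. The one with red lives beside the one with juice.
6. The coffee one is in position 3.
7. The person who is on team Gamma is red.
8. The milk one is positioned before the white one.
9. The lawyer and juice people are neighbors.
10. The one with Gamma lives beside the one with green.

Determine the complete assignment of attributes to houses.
Solution:

House | Team | Profession | Drink | Color
-----------------------------------------
  1   | Gamma | lawyer | milk | red
  2   | Beta | doctor | juice | green
  3   | Alpha | teacher | coffee | white
  4   | Delta | engineer | tea | blue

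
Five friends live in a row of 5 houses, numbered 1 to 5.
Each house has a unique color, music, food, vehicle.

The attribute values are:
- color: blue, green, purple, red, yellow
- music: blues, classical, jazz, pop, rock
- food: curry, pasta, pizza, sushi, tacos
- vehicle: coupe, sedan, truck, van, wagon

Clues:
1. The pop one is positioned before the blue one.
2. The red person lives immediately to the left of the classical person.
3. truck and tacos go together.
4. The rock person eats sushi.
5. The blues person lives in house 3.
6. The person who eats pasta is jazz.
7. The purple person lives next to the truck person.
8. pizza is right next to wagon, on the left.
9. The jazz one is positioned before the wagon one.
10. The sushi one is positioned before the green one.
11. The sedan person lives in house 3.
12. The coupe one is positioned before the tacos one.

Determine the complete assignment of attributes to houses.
Solution:

House | Color | Music | Food | Vehicle
--------------------------------------
  1   | purple | jazz | pasta | coupe
  2   | yellow | pop | tacos | truck
  3   | blue | blues | pizza | sedan
  4   | red | rock | sushi | wagon
  5   | green | classical | curry | van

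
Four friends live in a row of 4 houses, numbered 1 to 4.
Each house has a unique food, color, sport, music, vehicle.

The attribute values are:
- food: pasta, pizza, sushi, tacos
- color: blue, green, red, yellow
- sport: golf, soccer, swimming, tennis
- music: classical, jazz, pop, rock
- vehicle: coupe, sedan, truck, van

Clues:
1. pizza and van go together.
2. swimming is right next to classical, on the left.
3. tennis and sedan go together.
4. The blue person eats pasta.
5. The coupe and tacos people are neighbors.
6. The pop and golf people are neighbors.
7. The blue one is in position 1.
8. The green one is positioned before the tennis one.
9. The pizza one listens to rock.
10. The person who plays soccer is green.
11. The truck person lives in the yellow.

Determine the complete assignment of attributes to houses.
Solution:

House | Food | Color | Sport | Music | Vehicle
----------------------------------------------
  1   | pasta | blue | swimming | pop | coupe
  2   | tacos | yellow | golf | classical | truck
  3   | pizza | green | soccer | rock | van
  4   | sushi | red | tennis | jazz | sedan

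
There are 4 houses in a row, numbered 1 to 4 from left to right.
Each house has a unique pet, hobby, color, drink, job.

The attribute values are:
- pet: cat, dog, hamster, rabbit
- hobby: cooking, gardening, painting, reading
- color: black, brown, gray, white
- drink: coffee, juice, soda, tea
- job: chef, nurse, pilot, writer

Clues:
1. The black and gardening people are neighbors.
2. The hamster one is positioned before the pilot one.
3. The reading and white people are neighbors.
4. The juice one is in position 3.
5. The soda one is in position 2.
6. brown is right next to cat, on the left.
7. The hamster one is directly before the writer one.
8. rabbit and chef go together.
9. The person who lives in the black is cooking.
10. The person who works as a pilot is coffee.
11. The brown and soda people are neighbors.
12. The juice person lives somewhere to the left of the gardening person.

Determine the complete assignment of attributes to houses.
Solution:

House | Pet | Hobby | Color | Drink | Job
-----------------------------------------
  1   | hamster | reading | brown | tea | nurse
  2   | cat | painting | white | soda | writer
  3   | rabbit | cooking | black | juice | chef
  4   | dog | gardening | gray | coffee | pilot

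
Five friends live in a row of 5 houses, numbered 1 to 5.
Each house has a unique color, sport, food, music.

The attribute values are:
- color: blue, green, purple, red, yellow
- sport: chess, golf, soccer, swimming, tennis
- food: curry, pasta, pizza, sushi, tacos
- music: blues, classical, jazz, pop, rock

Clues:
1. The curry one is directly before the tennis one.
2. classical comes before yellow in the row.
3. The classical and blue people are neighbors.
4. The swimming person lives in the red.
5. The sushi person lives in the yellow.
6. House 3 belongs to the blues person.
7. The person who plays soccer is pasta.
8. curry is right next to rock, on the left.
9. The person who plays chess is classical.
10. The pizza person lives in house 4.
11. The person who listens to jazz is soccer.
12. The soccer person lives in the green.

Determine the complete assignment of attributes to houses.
Solution:

House | Color | Sport | Food | Music
------------------------------------
  1   | purple | chess | curry | classical
  2   | blue | tennis | tacos | rock
  3   | yellow | golf | sushi | blues
  4   | red | swimming | pizza | pop
  5   | green | soccer | pasta | jazz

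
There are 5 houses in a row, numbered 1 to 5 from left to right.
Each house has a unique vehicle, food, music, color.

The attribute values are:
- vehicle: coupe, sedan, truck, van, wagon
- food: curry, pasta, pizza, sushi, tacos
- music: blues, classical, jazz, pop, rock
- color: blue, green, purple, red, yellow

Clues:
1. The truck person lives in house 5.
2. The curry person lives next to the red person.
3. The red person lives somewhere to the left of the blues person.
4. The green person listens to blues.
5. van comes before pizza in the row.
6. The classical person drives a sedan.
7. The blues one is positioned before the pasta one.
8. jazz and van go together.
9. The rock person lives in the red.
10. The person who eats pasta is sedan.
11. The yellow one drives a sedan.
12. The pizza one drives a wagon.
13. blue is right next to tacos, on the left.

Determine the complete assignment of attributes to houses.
Solution:

House | Vehicle | Food | Music | Color
--------------------------------------
  1   | van | curry | jazz | blue
  2   | coupe | tacos | rock | red
  3   | wagon | pizza | blues | green
  4   | sedan | pasta | classical | yellow
  5   | truck | sushi | pop | purple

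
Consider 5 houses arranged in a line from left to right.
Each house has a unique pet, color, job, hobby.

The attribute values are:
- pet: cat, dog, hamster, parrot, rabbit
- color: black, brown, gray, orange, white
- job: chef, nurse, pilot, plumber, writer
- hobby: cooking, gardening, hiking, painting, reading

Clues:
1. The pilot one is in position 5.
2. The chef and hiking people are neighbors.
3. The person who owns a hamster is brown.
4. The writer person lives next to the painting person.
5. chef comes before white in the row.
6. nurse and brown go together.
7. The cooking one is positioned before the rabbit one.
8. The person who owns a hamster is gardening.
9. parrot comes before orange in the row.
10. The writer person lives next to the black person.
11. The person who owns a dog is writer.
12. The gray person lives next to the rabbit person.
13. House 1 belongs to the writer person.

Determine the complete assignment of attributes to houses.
Solution:

House | Pet | Color | Job | Hobby
---------------------------------
  1   | dog | gray | writer | cooking
  2   | rabbit | black | chef | painting
  3   | parrot | white | plumber | hiking
  4   | hamster | brown | nurse | gardening
  5   | cat | orange | pilot | reading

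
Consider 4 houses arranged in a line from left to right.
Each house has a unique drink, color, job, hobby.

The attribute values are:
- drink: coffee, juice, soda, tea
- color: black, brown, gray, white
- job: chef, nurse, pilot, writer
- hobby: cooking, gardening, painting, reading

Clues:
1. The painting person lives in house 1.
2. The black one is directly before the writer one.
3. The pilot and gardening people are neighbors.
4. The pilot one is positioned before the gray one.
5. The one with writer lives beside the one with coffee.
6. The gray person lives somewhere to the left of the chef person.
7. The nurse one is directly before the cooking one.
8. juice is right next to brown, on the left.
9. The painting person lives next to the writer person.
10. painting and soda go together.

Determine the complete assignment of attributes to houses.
Solution:

House | Drink | Color | Job | Hobby
-----------------------------------
  1   | soda | black | pilot | painting
  2   | juice | gray | writer | gardening
  3   | coffee | brown | nurse | reading
  4   | tea | white | chef | cooking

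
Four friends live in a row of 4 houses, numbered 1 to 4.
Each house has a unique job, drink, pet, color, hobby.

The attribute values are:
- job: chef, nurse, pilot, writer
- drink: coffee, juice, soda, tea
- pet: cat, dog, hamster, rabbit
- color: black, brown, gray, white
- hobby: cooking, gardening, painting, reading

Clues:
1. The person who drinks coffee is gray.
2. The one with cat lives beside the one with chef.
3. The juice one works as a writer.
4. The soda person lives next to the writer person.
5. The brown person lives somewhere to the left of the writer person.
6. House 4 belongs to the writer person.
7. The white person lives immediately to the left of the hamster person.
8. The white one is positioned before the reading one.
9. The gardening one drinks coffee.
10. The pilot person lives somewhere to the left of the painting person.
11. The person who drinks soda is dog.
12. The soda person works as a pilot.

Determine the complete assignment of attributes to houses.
Solution:

House | Job | Drink | Pet | Color | Hobby
-----------------------------------------
  1   | nurse | tea | cat | white | cooking
  2   | chef | coffee | hamster | gray | gardening
  3   | pilot | soda | dog | brown | reading
  4   | writer | juice | rabbit | black | painting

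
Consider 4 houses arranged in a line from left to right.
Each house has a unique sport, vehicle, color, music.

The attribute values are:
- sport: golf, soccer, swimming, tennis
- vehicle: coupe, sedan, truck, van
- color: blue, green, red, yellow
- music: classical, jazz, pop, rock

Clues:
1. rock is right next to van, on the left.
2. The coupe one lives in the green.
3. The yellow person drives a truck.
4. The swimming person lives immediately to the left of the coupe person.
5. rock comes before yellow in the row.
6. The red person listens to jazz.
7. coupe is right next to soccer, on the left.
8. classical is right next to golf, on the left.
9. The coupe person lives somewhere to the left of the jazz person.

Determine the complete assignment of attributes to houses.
Solution:

House | Sport | Vehicle | Color | Music
---------------------------------------
  1   | swimming | sedan | blue | classical
  2   | golf | coupe | green | rock
  3   | soccer | van | red | jazz
  4   | tennis | truck | yellow | pop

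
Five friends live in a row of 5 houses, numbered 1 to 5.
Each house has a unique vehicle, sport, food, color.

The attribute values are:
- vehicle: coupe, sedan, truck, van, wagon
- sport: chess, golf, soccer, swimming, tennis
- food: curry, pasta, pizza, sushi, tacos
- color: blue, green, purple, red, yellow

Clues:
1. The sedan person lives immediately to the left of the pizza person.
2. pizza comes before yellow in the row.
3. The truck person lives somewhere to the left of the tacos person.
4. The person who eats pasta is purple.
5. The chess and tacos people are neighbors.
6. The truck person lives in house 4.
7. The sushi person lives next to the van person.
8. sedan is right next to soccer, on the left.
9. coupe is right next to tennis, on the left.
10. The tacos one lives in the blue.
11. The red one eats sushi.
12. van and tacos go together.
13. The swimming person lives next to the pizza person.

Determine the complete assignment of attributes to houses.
Solution:

House | Vehicle | Sport | Food | Color
--------------------------------------
  1   | sedan | swimming | pasta | purple
  2   | coupe | soccer | pizza | green
  3   | wagon | tennis | curry | yellow
  4   | truck | chess | sushi | red
  5   | van | golf | tacos | blue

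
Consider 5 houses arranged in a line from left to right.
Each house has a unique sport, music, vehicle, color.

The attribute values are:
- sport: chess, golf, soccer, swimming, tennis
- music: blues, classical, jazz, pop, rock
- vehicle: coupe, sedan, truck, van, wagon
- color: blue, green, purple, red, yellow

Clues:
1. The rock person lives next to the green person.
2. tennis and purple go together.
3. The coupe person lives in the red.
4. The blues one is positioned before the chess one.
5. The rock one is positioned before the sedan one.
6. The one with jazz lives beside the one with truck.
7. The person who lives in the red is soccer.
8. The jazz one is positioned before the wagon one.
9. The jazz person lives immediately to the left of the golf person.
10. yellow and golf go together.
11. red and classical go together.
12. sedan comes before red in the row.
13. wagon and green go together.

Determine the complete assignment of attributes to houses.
Solution:

House | Sport | Music | Vehicle | Color
---------------------------------------
  1   | tennis | jazz | van | purple
  2   | golf | rock | truck | yellow
  3   | swimming | blues | wagon | green
  4   | chess | pop | sedan | blue
  5   | soccer | classical | coupe | red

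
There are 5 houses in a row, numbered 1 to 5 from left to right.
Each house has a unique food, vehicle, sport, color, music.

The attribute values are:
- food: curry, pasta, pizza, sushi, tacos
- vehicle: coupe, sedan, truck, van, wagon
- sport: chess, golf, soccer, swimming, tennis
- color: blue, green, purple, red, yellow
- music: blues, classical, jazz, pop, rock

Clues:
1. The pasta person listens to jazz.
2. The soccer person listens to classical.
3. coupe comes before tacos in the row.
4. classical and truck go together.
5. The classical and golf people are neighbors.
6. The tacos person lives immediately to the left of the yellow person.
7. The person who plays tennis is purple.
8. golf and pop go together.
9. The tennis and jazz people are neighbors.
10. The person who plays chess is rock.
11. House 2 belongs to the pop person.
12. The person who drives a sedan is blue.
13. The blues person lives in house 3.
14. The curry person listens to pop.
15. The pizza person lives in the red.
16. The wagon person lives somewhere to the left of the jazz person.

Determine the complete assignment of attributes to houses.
Solution:

House | Food | Vehicle | Sport | Color | Music
----------------------------------------------
  1   | pizza | truck | soccer | red | classical
  2   | curry | coupe | golf | green | pop
  3   | tacos | wagon | tennis | purple | blues
  4   | pasta | van | swimming | yellow | jazz
  5   | sushi | sedan | chess | blue | rock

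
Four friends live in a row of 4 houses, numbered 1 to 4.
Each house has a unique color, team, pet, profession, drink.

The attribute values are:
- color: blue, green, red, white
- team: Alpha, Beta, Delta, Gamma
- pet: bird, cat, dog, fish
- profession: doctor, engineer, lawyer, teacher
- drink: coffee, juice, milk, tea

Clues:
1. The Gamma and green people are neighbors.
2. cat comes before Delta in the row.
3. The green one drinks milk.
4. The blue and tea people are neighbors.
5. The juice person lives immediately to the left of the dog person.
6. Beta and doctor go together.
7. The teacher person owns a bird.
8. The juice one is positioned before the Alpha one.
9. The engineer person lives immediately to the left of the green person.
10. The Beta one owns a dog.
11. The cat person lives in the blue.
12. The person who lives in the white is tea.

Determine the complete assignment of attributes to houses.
Solution:

House | Color | Team | Pet | Profession | Drink
-----------------------------------------------
  1   | red | Gamma | fish | engineer | juice
  2   | green | Beta | dog | doctor | milk
  3   | blue | Alpha | cat | lawyer | coffee
  4   | white | Delta | bird | teacher | tea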